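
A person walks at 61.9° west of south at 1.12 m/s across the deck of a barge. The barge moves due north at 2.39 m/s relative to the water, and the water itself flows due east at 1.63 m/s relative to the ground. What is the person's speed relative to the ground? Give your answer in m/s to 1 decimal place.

In east/north components (m/s): person relative to barge = (-0.988, -0.528); barge relative to water = (0.000, 2.390); water relative to ground = (1.630, 0.000).
Sum = (0.642, 1.862) m/s.
Speed = |(0.642, 1.862)| = 1.970 m/s.

2.0 m/s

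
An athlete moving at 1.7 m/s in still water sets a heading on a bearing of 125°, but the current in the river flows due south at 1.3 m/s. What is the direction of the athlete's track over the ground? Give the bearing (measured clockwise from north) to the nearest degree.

Taking east as x and north as y: velocity relative to the water = (1.393, -0.975) m/s; the water relative to ground = (0.000, -1.300) m/s.
Velocity relative to ground = (1.393, -0.975) + (0.000, -1.300) = (1.393, -2.275) m/s.
Bearing = atan2(1.39, -2.28) = 148.53° clockwise from north.

149°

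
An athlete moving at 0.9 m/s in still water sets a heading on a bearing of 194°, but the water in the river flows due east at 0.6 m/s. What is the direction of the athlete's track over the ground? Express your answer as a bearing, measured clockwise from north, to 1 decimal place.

156.4°

Taking east as x and north as y: velocity relative to the water = (-0.218, -0.873) m/s; the water relative to ground = (0.600, 0.000) m/s.
Velocity relative to ground = (-0.218, -0.873) + (0.600, 0.000) = (0.382, -0.873) m/s.
Bearing = atan2(0.38, -0.87) = 156.36° clockwise from north.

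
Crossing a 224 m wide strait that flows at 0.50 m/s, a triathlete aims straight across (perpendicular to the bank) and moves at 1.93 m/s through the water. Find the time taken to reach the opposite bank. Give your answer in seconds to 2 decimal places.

The component of the triathlete's velocity perpendicular to the bank is 1.93 m/s.
Only the cross-stream component determines the crossing time; the current contributes nothing perpendicular to the bank.
Time = 224 / 1.930 = 116.062 s.

116.06 s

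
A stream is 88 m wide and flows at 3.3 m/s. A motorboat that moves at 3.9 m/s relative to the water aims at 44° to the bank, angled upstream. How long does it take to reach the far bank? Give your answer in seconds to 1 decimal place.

32.5 s

The component of the motorboat's velocity perpendicular to the bank is 3.9 × sin 44° = 2.709 m/s.
The flow acts along the bank and has no component across it.
Time = 88 / 2.709 = 32.482 s.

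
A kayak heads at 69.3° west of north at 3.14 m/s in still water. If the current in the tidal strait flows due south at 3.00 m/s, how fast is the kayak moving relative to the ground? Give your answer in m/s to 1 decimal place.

Taking east as x and north as y: velocity relative to the water = (-2.937, 1.110) m/s; the water relative to ground = (0.000, -3.000) m/s.
Velocity relative to ground = (-2.937, 1.110) + (0.000, -3.000) = (-2.937, -1.890) m/s.
Speed = |(-2.937, -1.890)| = 3.493 m/s.

3.5 m/s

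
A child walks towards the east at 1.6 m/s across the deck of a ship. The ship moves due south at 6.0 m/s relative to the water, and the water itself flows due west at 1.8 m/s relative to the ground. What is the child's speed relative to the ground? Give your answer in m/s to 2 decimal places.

6.00 m/s

In east/north components (m/s): child relative to ship = (1.600, 0.000); ship relative to water = (0.000, -6.000); water relative to ground = (-1.800, 0.000).
Sum = (-0.200, -6.000) m/s.
Speed = |(-0.200, -6.000)| = 6.003 m/s.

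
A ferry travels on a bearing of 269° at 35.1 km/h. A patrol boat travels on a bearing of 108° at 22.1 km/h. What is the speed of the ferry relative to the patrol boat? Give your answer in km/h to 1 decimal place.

56.5 km/h

Taking east as x and north as y: ferry velocity = (-35.095, -0.613) km/h; patrol boat velocity = (21.018, -6.829) km/h.
Velocity of ferry relative to patrol boat = (-35.095, -0.613) − (21.018, -6.829) = (-56.113, 6.217) km/h.
Magnitude = |(-56.113, 6.217)| = 56.456 km/h.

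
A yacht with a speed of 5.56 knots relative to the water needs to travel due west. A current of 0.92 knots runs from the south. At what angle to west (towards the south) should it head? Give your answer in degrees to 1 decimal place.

9.5°

The current pushes perpendicular to the desired track; the heading must have a component into the current equal to 0.92 knots: 5.56 sin θ = 0.92.
sin θ = 0.1655, so θ = 9.524°.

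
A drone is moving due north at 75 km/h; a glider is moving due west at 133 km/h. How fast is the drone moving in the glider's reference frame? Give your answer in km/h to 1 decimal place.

Taking east as x and north as y: drone velocity = (0.000, 75.000) km/h; glider velocity = (-133.000, 0.000) km/h.
Velocity of drone relative to glider = (0.000, 75.000) − (-133.000, 0.000) = (133.000, 75.000) km/h.
Magnitude = |(133.000, 75.000)| = 152.689 km/h.

152.7 km/h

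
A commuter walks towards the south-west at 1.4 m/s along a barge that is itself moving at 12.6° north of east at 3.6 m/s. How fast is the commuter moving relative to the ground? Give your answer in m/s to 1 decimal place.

2.5 m/s

Taking east as x and north as y: barge velocity = (3.513, 0.785) m/s; commuter velocity relative to barge = (-0.990, -0.990) m/s.
Velocity relative to ground = (3.513, 0.785) + (-0.990, -0.990) = (2.523, -0.205) m/s.
Speed = |(2.523, -0.205)| = 2.532 m/s.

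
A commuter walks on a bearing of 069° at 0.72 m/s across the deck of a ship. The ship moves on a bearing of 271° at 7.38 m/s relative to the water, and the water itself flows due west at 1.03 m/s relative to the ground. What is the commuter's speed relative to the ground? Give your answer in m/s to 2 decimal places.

7.75 m/s

In east/north components (m/s): commuter relative to ship = (0.672, 0.258); ship relative to water = (-7.379, 0.129); water relative to ground = (-1.030, 0.000).
Sum = (-7.737, 0.387) m/s.
Speed = |(-7.737, 0.387)| = 7.746 m/s.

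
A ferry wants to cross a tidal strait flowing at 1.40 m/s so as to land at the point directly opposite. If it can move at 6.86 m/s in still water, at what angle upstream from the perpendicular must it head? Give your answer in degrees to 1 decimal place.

11.8°

To cancel the current, the upstream component of the ferry's velocity must equal the flow: 6.86 sin θ = 1.40.
sin θ = 1.40 / 6.86 = 0.2041.
θ = arcsin(0.2041) = 11.776°.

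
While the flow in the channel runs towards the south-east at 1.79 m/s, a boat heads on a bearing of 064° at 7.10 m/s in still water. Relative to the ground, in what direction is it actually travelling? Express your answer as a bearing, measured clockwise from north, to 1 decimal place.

076.4°

Taking east as x and north as y: velocity relative to the water = (6.381, 3.112) m/s; the water relative to ground = (1.266, -1.266) m/s.
Velocity relative to ground = (6.381, 3.112) + (1.266, -1.266) = (7.647, 1.847) m/s.
Bearing = atan2(7.65, 1.85) = 76.42° clockwise from north.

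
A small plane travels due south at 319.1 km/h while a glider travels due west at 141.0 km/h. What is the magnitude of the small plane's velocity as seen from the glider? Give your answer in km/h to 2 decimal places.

348.86 km/h

Taking east as x and north as y: small plane velocity = (0.000, -319.100) km/h; glider velocity = (-141.000, 0.000) km/h.
Velocity of small plane relative to glider = (0.000, -319.100) − (-141.000, 0.000) = (141.000, -319.100) km/h.
Magnitude = |(141.000, -319.100)| = 348.864 km/h.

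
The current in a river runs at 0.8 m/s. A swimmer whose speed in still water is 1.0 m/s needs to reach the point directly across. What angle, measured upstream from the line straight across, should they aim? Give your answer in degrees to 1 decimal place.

To cancel the current, the upstream component of the swimmer's velocity must equal the flow: 1.0 sin θ = 0.8.
sin θ = 0.8 / 1.0 = 0.8000.
θ = arcsin(0.8000) = 53.130°.

53.1°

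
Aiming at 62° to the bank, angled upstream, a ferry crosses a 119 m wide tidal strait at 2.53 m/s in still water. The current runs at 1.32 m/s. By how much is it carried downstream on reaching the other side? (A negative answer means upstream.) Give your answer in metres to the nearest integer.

7 m

Perpendicular speed = 2.234 m/s; crossing time = 119 / 2.234 = 53.271 s.
Net downstream speed = 0.132 m/s.
Drift = 0.132 × 53.271 = 7.044 m (downstream).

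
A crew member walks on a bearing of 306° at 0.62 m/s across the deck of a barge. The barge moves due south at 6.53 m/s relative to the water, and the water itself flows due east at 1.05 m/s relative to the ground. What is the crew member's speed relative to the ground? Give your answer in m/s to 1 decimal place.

6.2 m/s

In east/north components (m/s): crew member relative to barge = (-0.502, 0.364); barge relative to water = (0.000, -6.530); water relative to ground = (1.050, 0.000).
Sum = (0.548, -6.166) m/s.
Speed = |(0.548, -6.166)| = 6.190 m/s.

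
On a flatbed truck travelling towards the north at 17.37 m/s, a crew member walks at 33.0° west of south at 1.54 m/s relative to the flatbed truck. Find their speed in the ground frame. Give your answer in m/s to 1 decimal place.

16.1 m/s

Taking east as x and north as y: flatbed truck velocity = (0.000, 17.370) m/s; crew member velocity relative to flatbed truck = (-0.839, -1.292) m/s.
Velocity relative to ground = (0.000, 17.370) + (-0.839, -1.292) = (-0.839, 16.078) m/s.
Speed = |(-0.839, 16.078)| = 16.100 m/s.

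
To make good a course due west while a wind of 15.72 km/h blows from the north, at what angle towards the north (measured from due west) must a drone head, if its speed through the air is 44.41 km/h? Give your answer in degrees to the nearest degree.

21°

The wind pushes perpendicular to the desired track; the heading must have a component into the wind equal to 15.72 km/h: 44.41 sin θ = 15.72.
sin θ = 0.3540, so θ = 20.731°.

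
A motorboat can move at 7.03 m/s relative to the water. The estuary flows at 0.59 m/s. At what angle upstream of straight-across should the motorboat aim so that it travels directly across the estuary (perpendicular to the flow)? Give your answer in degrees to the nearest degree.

5°

To cancel the current, the upstream component of the motorboat's velocity must equal the flow: 7.03 sin θ = 0.59.
sin θ = 0.59 / 7.03 = 0.0839.
θ = arcsin(0.0839) = 4.814°.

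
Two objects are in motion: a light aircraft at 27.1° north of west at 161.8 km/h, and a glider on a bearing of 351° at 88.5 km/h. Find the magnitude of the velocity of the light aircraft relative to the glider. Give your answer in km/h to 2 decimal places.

Taking east as x and north as y: light aircraft velocity = (-144.036, 73.707) km/h; glider velocity = (-13.844, 87.410) km/h.
Velocity of light aircraft relative to glider = (-144.036, 73.707) − (-13.844, 87.410) = (-130.192, -13.703) km/h.
Magnitude = |(-130.192, -13.703)| = 130.911 km/h.

130.91 km/h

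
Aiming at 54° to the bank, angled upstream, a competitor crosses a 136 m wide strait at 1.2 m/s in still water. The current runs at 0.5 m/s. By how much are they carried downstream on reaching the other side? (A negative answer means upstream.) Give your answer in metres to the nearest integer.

-29 m

Perpendicular speed = 0.971 m/s; crossing time = 136 / 0.971 = 140.088 s.
Net downstream speed = -0.205 m/s.
Drift = -0.205 × 140.088 = -28.766 m (upstream).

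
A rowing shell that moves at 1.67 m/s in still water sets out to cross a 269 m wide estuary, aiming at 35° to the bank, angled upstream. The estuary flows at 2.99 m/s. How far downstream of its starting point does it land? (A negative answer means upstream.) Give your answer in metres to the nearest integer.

456 m

Perpendicular speed = 0.958 m/s; crossing time = 269 / 0.958 = 280.831 s.
Net downstream speed = 1.622 m/s.
Drift = 1.622 × 280.831 = 455.512 m (downstream).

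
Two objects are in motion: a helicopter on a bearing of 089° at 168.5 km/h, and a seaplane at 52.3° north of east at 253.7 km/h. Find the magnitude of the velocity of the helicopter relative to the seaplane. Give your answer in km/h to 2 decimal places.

198.24 km/h

Taking east as x and north as y: helicopter velocity = (168.474, 2.941) km/h; seaplane velocity = (155.144, 200.733) km/h.
Velocity of helicopter relative to seaplane = (168.474, 2.941) − (155.144, 200.733) = (13.330, -197.793) km/h.
Magnitude = |(13.330, -197.793)| = 198.241 km/h.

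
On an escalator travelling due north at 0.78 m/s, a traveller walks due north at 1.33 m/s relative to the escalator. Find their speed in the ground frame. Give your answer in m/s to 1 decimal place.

Taking east as x and north as y: escalator velocity = (0.000, 0.780) m/s; traveller velocity relative to escalator = (0.000, 1.330) m/s.
Velocity relative to ground = (0.000, 0.780) + (0.000, 1.330) = (0.000, 2.110) m/s.
Speed = |(0.000, 2.110)| = 2.110 m/s.

2.1 m/s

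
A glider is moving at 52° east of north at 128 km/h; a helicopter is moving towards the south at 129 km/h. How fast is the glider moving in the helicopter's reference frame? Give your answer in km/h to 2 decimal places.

230.99 km/h

Taking east as x and north as y: glider velocity = (100.865, 78.805) km/h; helicopter velocity = (0.000, -129.000) km/h.
Velocity of glider relative to helicopter = (100.865, 78.805) − (0.000, -129.000) = (100.865, 207.805) km/h.
Magnitude = |(100.865, 207.805)| = 230.990 km/h.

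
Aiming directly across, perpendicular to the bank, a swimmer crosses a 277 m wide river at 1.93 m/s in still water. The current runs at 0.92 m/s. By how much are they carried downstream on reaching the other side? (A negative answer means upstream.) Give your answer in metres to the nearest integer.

132 m

Perpendicular speed = 1.930 m/s; crossing time = 277 / 1.930 = 143.523 s.
Net downstream speed = 0.920 m/s.
Drift = 0.920 × 143.523 = 132.041 m (downstream).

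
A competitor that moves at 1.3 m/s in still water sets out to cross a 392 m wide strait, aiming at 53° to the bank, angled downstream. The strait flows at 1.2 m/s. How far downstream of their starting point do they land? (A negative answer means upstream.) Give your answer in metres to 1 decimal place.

748.5 m

Perpendicular speed = 1.038 m/s; crossing time = 392 / 1.038 = 377.567 s.
Net downstream speed = 1.982 m/s.
Drift = 1.982 × 377.567 = 748.474 m (downstream).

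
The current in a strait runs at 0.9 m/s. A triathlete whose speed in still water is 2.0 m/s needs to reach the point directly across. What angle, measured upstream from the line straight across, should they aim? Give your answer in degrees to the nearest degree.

To cancel the current, the upstream component of the triathlete's velocity must equal the flow: 2.0 sin θ = 0.9.
sin θ = 0.9 / 2.0 = 0.4500.
θ = arcsin(0.4500) = 26.744°.

27°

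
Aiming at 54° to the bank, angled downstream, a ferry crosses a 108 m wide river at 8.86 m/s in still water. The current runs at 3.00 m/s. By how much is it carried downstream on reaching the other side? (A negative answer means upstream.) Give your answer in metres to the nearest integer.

124 m

Perpendicular speed = 7.168 m/s; crossing time = 108 / 7.168 = 15.067 s.
Net downstream speed = 8.208 m/s.
Drift = 8.208 × 15.067 = 123.668 m (downstream).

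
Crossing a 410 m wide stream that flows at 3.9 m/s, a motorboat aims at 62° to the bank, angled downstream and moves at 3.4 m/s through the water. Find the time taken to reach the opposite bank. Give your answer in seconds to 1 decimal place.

The component of the motorboat's velocity perpendicular to the bank is 3.4 × sin 62° = 3.002 m/s.
The flow acts along the bank and has no component across it.
Time = 410 / 3.002 = 136.575 s.

136.6 s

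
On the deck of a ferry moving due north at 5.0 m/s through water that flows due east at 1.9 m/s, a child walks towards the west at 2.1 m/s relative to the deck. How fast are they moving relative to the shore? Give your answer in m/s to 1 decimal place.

In east/north components (m/s): child relative to ferry = (-2.100, 0.000); ferry relative to water = (0.000, 5.000); water relative to ground = (1.900, 0.000).
Sum = (-0.200, 5.000) m/s.
Speed = |(-0.200, 5.000)| = 5.004 m/s.

5.0 m/s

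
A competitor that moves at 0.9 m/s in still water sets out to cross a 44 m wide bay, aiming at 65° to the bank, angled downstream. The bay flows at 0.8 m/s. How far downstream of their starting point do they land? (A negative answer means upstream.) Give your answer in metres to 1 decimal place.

63.7 m

Perpendicular speed = 0.816 m/s; crossing time = 44 / 0.816 = 53.943 s.
Net downstream speed = 1.180 m/s.
Drift = 1.180 × 53.943 = 63.672 m (downstream).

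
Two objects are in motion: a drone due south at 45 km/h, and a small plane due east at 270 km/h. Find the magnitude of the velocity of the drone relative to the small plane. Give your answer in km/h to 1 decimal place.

273.7 km/h

Taking east as x and north as y: drone velocity = (0.000, -45.000) km/h; small plane velocity = (270.000, 0.000) km/h.
Velocity of drone relative to small plane = (0.000, -45.000) − (270.000, 0.000) = (-270.000, -45.000) km/h.
Magnitude = |(-270.000, -45.000)| = 273.724 km/h.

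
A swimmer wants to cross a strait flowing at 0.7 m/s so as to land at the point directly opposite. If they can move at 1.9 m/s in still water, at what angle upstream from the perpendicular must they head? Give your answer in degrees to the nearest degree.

22°

To cancel the current, the upstream component of the swimmer's velocity must equal the flow: 1.9 sin θ = 0.7.
sin θ = 0.7 / 1.9 = 0.3684.
θ = arcsin(0.3684) = 21.618°.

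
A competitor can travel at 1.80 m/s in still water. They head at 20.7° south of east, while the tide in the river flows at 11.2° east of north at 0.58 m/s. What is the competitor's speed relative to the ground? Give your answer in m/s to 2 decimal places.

1.80 m/s

Taking east as x and north as y: velocity relative to the water = (1.684, -0.636) m/s; the water relative to ground = (0.113, 0.569) m/s.
Velocity relative to ground = (1.684, -0.636) + (0.113, 0.569) = (1.796, -0.067) m/s.
Speed = |(1.796, -0.067)| = 1.798 m/s.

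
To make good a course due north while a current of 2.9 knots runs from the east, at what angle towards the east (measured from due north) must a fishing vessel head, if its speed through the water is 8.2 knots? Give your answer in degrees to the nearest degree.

The current pushes perpendicular to the desired track; the heading must have a component into the current equal to 2.9 knots: 8.2 sin θ = 2.9.
sin θ = 0.3537, so θ = 20.711°.

21°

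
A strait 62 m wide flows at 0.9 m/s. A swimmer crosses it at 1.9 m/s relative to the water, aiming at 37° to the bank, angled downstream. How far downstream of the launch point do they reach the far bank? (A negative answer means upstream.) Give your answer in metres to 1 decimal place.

Perpendicular speed = 1.143 m/s; crossing time = 62 / 1.143 = 54.222 s.
Net downstream speed = 2.417 m/s.
Drift = 2.417 × 54.222 = 131.077 m (downstream).

131.1 m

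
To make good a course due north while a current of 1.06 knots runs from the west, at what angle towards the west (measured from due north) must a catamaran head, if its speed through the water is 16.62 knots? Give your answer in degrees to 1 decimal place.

The current pushes perpendicular to the desired track; the heading must have a component into the current equal to 1.06 knots: 16.62 sin θ = 1.06.
sin θ = 0.0638, so θ = 3.657°.

3.7°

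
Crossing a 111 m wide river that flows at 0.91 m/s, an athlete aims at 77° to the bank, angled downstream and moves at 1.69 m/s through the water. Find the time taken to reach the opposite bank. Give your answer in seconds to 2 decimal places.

67.41 s

The component of the athlete's velocity perpendicular to the bank is 1.69 × sin 77° = 1.647 m/s.
Only the cross-stream component determines the crossing time; the current contributes nothing perpendicular to the bank.
Time = 111 / 1.647 = 67.408 s.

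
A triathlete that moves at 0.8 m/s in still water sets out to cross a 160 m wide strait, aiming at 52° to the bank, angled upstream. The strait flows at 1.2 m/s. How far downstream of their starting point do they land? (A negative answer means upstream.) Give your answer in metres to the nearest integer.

Perpendicular speed = 0.630 m/s; crossing time = 160 / 0.630 = 253.804 s.
Net downstream speed = 0.707 m/s.
Drift = 0.707 × 253.804 = 179.559 m (downstream).

180 m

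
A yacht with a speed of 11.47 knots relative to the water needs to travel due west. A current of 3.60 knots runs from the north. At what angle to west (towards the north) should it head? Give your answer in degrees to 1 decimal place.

The current pushes perpendicular to the desired track; the heading must have a component into the current equal to 3.60 knots: 11.47 sin θ = 3.60.
sin θ = 0.3139, so θ = 18.292°.

18.3°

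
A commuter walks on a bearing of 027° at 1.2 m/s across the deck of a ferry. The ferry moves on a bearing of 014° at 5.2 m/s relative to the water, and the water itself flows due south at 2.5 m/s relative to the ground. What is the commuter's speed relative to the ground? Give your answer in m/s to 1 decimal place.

In east/north components (m/s): commuter relative to ferry = (0.545, 1.069); ferry relative to water = (1.258, 5.046); water relative to ground = (0.000, -2.500).
Sum = (1.803, 3.615) m/s.
Speed = |(1.803, 3.615)| = 4.039 m/s.

4.0 m/s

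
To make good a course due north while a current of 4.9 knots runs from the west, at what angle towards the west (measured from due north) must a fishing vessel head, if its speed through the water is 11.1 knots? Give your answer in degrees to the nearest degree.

26°

The current pushes perpendicular to the desired track; the heading must have a component into the current equal to 4.9 knots: 11.1 sin θ = 4.9.
sin θ = 0.4414, so θ = 26.196°.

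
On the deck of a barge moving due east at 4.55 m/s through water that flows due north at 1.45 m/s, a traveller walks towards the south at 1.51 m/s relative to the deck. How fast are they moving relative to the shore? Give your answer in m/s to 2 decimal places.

4.55 m/s

In east/north components (m/s): traveller relative to barge = (0.000, -1.510); barge relative to water = (4.550, 0.000); water relative to ground = (0.000, 1.450).
Sum = (4.550, -0.060) m/s.
Speed = |(4.550, -0.060)| = 4.550 m/s.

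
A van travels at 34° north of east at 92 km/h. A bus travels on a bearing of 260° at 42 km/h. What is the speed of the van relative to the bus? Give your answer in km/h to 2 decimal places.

Taking east as x and north as y: van velocity = (76.271, 51.446) km/h; bus velocity = (-41.362, -7.293) km/h.
Velocity of van relative to bus = (76.271, 51.446) − (-41.362, -7.293) = (117.633, 58.739) km/h.
Magnitude = |(117.633, 58.739)| = 131.483 km/h.

131.48 km/h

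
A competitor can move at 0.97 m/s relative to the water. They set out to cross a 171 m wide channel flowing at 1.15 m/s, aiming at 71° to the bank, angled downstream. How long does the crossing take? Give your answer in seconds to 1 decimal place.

186.4 s

The component of the competitor's velocity perpendicular to the bank is 0.97 × sin 71° = 0.917 m/s.
The flow acts along the bank and has no component across it.
Time = 171 / 0.917 = 186.447 s.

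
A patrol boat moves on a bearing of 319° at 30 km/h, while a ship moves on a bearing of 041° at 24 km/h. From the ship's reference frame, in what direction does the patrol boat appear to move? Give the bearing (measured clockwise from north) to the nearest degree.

277°

Taking east as x and north as y: patrol boat velocity = (-19.682, 22.641) km/h; ship velocity = (15.745, 18.113) km/h.
Velocity of patrol boat relative to ship = (-19.682, 22.641) − (15.745, 18.113) = (-35.427, 4.528) km/h.
Bearing = atan2(-35.43, 4.53) = 277.28° clockwise from north.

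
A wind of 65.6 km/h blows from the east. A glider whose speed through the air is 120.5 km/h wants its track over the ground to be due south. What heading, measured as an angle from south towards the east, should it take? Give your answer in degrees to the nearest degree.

33°

The wind pushes perpendicular to the desired track; the heading must have a component into the wind equal to 65.6 km/h: 120.5 sin θ = 65.6.
sin θ = 0.5444, so θ = 32.984°.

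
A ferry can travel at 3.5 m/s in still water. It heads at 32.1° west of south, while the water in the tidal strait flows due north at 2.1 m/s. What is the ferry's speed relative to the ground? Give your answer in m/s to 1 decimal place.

2.1 m/s

Taking east as x and north as y: velocity relative to the water = (-1.860, -2.965) m/s; the water relative to ground = (0.000, 2.100) m/s.
Velocity relative to ground = (-1.860, -2.965) + (0.000, 2.100) = (-1.860, -0.865) m/s.
Speed = |(-1.860, -0.865)| = 2.051 m/s.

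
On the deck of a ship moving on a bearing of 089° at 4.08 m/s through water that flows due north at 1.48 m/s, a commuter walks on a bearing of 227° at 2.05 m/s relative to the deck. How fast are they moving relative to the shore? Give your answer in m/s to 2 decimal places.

In east/north components (m/s): commuter relative to ship = (-1.499, -1.398); ship relative to water = (4.079, 0.071); water relative to ground = (0.000, 1.480).
Sum = (2.580, 0.153) m/s.
Speed = |(2.580, 0.153)| = 2.585 m/s.

2.58 m/s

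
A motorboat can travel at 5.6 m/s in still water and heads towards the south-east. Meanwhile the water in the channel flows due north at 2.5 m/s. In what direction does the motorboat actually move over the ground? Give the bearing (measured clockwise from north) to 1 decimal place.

110.2°

Taking east as x and north as y: velocity relative to the water = (3.960, -3.960) m/s; the water relative to ground = (0.000, 2.500) m/s.
Velocity relative to ground = (3.960, -3.960) + (0.000, 2.500) = (3.960, -1.460) m/s.
Bearing = atan2(3.96, -1.46) = 110.24° clockwise from north.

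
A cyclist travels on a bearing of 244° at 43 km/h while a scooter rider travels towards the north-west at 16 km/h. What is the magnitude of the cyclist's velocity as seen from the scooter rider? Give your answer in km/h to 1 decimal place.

Taking east as x and north as y: cyclist velocity = (-38.648, -18.850) km/h; scooter rider velocity = (-11.314, 11.314) km/h.
Velocity of cyclist relative to scooter rider = (-38.648, -18.850) − (-11.314, 11.314) = (-27.334, -30.164) km/h.
Magnitude = |(-27.334, -30.164)| = 40.706 km/h.

40.7 km/h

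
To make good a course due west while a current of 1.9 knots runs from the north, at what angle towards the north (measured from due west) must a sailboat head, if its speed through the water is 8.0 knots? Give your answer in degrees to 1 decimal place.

The current pushes perpendicular to the desired track; the heading must have a component into the current equal to 1.9 knots: 8.0 sin θ = 1.9.
sin θ = 0.2375, so θ = 13.739°.

13.7°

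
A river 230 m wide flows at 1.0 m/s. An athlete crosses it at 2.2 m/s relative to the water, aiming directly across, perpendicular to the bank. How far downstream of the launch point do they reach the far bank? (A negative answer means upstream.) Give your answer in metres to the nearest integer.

105 m

Perpendicular speed = 2.200 m/s; crossing time = 230 / 2.200 = 104.545 s.
Net downstream speed = 1.000 m/s.
Drift = 1.000 × 104.545 = 104.545 m (downstream).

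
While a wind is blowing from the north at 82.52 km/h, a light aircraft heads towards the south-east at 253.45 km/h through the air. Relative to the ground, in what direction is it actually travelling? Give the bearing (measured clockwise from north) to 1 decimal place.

145.6°

Taking east as x and north as y: velocity relative to the air = (179.216, -179.216) km/h; the air relative to ground = (0.000, -82.520) km/h.
Velocity relative to ground = (179.216, -179.216) + (0.000, -82.520) = (179.216, -261.736) km/h.
Bearing = atan2(179.22, -261.74) = 145.60° clockwise from north.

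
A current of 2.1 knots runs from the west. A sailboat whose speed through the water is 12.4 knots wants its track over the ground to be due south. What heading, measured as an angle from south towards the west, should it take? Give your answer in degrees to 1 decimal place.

The current pushes perpendicular to the desired track; the heading must have a component into the current equal to 2.1 knots: 12.4 sin θ = 2.1.
sin θ = 0.1694, so θ = 9.750°.

9.8°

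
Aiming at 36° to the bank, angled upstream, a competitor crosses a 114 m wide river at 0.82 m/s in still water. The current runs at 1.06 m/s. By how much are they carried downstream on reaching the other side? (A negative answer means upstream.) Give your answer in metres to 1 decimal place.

Perpendicular speed = 0.482 m/s; crossing time = 114 / 0.482 = 236.522 s.
Net downstream speed = 0.397 m/s.
Drift = 0.397 × 236.522 = 93.806 m (downstream).

93.8 m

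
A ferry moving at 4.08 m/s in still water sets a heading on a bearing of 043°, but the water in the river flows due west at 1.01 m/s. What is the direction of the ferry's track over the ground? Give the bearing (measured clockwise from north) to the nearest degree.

Taking east as x and north as y: velocity relative to the water = (2.783, 2.984) m/s; the water relative to ground = (-1.010, 0.000) m/s.
Velocity relative to ground = (2.783, 2.984) + (-1.010, 0.000) = (1.773, 2.984) m/s.
Bearing = atan2(1.77, 2.98) = 30.71° clockwise from north.

031°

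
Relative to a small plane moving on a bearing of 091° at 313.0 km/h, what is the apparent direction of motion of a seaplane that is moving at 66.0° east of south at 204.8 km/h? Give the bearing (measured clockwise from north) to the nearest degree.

238°

Taking east as x and north as y: seaplane velocity = (187.094, -83.300) km/h; small plane velocity = (312.952, -5.463) km/h.
Velocity of seaplane relative to small plane = (187.094, -83.300) − (312.952, -5.463) = (-125.858, -77.837) km/h.
Bearing = atan2(-125.86, -77.84) = 238.27° clockwise from north.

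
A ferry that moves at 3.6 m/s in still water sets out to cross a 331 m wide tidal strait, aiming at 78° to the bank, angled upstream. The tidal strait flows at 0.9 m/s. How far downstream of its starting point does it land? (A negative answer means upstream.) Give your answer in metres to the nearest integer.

14 m

Perpendicular speed = 3.521 m/s; crossing time = 331 / 3.521 = 93.999 s.
Net downstream speed = 0.152 m/s.
Drift = 0.152 × 93.999 = 14.242 m (downstream).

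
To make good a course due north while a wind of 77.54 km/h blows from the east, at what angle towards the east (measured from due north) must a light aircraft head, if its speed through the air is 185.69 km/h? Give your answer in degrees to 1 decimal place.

The wind pushes perpendicular to the desired track; the heading must have a component into the wind equal to 77.54 km/h: 185.69 sin θ = 77.54.
sin θ = 0.4176, so θ = 24.682°.

24.7°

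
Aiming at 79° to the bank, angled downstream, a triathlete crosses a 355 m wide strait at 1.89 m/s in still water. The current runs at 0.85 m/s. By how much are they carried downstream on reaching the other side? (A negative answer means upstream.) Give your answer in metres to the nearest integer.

Perpendicular speed = 1.855 m/s; crossing time = 355 / 1.855 = 191.346 s.
Net downstream speed = 1.211 m/s.
Drift = 1.211 × 191.346 = 231.649 m (downstream).

232 m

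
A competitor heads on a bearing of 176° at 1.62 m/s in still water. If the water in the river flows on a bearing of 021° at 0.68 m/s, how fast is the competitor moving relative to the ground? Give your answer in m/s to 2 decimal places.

1.04 m/s

Taking east as x and north as y: velocity relative to the water = (0.113, -1.616) m/s; the water relative to ground = (0.244, 0.635) m/s.
Velocity relative to ground = (0.113, -1.616) + (0.244, 0.635) = (0.357, -0.981) m/s.
Speed = |(0.357, -0.981)| = 1.044 m/s.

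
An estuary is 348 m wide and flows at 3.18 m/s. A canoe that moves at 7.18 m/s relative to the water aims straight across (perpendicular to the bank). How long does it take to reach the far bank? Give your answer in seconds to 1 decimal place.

The component of the canoe's velocity perpendicular to the bank is 7.18 m/s.
The current is parallel to the bank, so it does not affect the crossing time.
Time = 348 / 7.180 = 48.468 s.

48.5 s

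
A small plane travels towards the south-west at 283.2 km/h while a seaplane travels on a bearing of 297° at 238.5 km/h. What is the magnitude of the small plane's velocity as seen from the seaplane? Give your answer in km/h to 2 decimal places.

Taking east as x and north as y: small plane velocity = (-200.253, -200.253) km/h; seaplane velocity = (-212.505, 108.277) km/h.
Velocity of small plane relative to seaplane = (-200.253, -200.253) − (-212.505, 108.277) = (12.252, -308.529) km/h.
Magnitude = |(12.252, -308.529)| = 308.773 km/h.

308.77 km/h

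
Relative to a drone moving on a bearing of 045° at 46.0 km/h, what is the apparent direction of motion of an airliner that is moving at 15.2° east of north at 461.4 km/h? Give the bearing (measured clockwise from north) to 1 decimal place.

012.1°

Taking east as x and north as y: airliner velocity = (120.974, 445.259) km/h; drone velocity = (32.527, 32.527) km/h.
Velocity of airliner relative to drone = (120.974, 445.259) − (32.527, 32.527) = (88.447, 412.732) km/h.
Bearing = atan2(88.45, 412.73) = 12.10° clockwise from north.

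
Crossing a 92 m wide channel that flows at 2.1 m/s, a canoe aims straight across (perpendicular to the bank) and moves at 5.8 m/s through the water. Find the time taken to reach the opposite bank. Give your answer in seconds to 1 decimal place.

15.9 s

The component of the canoe's velocity perpendicular to the bank is 5.8 m/s.
The flow acts along the bank and has no component across it.
Time = 92 / 5.800 = 15.862 s.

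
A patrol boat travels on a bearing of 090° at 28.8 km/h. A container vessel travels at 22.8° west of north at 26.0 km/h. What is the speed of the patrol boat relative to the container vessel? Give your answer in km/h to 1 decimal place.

Taking east as x and north as y: patrol boat velocity = (28.800, 0.000) km/h; container vessel velocity = (-10.075, 23.968) km/h.
Velocity of patrol boat relative to container vessel = (28.800, 0.000) − (-10.075, 23.968) = (38.875, -23.968) km/h.
Magnitude = |(38.875, -23.968)| = 45.670 km/h.

45.7 km/h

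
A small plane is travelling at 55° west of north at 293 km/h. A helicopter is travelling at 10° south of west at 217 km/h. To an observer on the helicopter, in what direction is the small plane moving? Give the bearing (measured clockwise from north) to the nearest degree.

353°

Taking east as x and north as y: small plane velocity = (-240.012, 168.058) km/h; helicopter velocity = (-213.703, -37.682) km/h.
Velocity of small plane relative to helicopter = (-240.012, 168.058) − (-213.703, -37.682) = (-26.308, 205.740) km/h.
Bearing = atan2(-26.31, 205.74) = 352.71° clockwise from north.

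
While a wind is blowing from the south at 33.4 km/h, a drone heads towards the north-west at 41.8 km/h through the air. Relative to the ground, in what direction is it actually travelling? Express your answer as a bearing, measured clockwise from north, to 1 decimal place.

334.9°

Taking east as x and north as y: velocity relative to the air = (-29.557, 29.557) km/h; the air relative to ground = (0.000, 33.400) km/h.
Velocity relative to ground = (-29.557, 29.557) + (0.000, 33.400) = (-29.557, 62.957) km/h.
Bearing = atan2(-29.56, 62.96) = 334.85° clockwise from north.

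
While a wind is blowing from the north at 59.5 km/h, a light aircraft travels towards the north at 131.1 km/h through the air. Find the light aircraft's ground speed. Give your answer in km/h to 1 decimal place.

Taking east as x and north as y: velocity relative to the air = (0.000, 131.100) km/h; the air relative to ground = (0.000, -59.500) km/h.
Velocity relative to ground = (0.000, 131.100) + (0.000, -59.500) = (0.000, 71.600) km/h.
Speed = |(0.000, 71.600)| = 71.600 km/h.

71.6 km/h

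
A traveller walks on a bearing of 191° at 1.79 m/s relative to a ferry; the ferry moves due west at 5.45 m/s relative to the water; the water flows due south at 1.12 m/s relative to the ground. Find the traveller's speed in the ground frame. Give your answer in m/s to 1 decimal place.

6.5 m/s

In east/north components (m/s): traveller relative to ferry = (-0.342, -1.757); ferry relative to water = (-5.450, 0.000); water relative to ground = (0.000, -1.120).
Sum = (-5.792, -2.877) m/s.
Speed = |(-5.792, -2.877)| = 6.467 m/s.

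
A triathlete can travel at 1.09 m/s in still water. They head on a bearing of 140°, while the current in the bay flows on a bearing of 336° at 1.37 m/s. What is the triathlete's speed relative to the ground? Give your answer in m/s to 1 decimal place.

Taking east as x and north as y: velocity relative to the water = (0.701, -0.835) m/s; the water relative to ground = (-0.557, 1.252) m/s.
Velocity relative to ground = (0.701, -0.835) + (-0.557, 1.252) = (0.143, 0.417) m/s.
Speed = |(0.143, 0.417)| = 0.441 m/s.

0.4 m/s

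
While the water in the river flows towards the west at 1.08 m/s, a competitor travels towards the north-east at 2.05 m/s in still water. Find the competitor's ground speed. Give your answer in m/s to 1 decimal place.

1.5 m/s

Taking east as x and north as y: velocity relative to the water = (1.450, 1.450) m/s; the water relative to ground = (-1.080, 0.000) m/s.
Velocity relative to ground = (1.450, 1.450) + (-1.080, 0.000) = (0.370, 1.450) m/s.
Speed = |(0.370, 1.450)| = 1.496 m/s.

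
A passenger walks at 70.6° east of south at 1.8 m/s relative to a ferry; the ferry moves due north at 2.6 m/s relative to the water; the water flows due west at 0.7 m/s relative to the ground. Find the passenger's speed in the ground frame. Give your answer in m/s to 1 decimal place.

In east/north components (m/s): passenger relative to ferry = (1.698, -0.598); ferry relative to water = (0.000, 2.600); water relative to ground = (-0.700, 0.000).
Sum = (0.998, 2.002) m/s.
Speed = |(0.998, 2.002)| = 2.237 m/s.

2.2 m/s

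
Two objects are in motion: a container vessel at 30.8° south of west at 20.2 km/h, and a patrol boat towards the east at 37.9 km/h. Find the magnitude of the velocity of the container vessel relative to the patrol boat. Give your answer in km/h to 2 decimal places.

Taking east as x and north as y: container vessel velocity = (-17.351, -10.343) km/h; patrol boat velocity = (37.900, 0.000) km/h.
Velocity of container vessel relative to patrol boat = (-17.351, -10.343) − (37.900, 0.000) = (-55.251, -10.343) km/h.
Magnitude = |(-55.251, -10.343)| = 56.211 km/h.

56.21 km/h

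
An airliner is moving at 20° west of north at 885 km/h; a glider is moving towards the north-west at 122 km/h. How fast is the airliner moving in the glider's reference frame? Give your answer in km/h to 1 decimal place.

776.1 km/h

Taking east as x and north as y: airliner velocity = (-302.688, 831.628) km/h; glider velocity = (-86.267, 86.267) km/h.
Velocity of airliner relative to glider = (-302.688, 831.628) − (-86.267, 86.267) = (-216.421, 745.361) km/h.
Magnitude = |(-216.421, 745.361)| = 776.145 km/h.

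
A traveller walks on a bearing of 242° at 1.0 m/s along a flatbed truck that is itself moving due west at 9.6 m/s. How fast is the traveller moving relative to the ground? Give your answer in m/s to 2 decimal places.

Taking east as x and north as y: flatbed truck velocity = (-9.600, 0.000) m/s; traveller velocity relative to flatbed truck = (-0.883, -0.469) m/s.
Velocity relative to ground = (-9.600, 0.000) + (-0.883, -0.469) = (-10.483, -0.469) m/s.
Speed = |(-10.483, -0.469)| = 10.493 m/s.

10.49 m/s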